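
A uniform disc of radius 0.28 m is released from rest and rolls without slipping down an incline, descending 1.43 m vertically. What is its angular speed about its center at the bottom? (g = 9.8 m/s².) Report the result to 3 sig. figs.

For this body I = (1/2)MR², i.e. k = I/(MR²) = 0.5.
Since it rolls without slipping, ω = v/R and KE = ½Mv² + ½Iω² = ½(1+k)Mv² = (3/4)Mv².
Energy conservation Mgh = ½(1+k)Mv² gives v = √(2gh/(1+k)) = √(2 × 9.8 × 1.43 / 1.5) = 4.323 m/s.
Then ω = v/R = 4.323 / 0.28 ≈ 15.4 rad/s.

ω ≈ 15.4 rad/s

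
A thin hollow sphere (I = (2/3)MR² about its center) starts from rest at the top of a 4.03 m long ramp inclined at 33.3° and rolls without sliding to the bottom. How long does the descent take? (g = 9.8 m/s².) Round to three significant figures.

With I = (2/3)MR², the ratio k = I/(MR²) is 2/3.
Along the incline Mg sinθ − f = Ma, and torque about the center fR = Iα = kMR²(a/R) gives f = kMa.
Hence a = g sinθ/(1+k) = 9.8×sin33.3°/1.667 = 3.228 m/s².
With constant a from rest, t = √(2L/a) = √(2·4.03/3.228) ≈ 1.58 s.

t ≈ 1.58 s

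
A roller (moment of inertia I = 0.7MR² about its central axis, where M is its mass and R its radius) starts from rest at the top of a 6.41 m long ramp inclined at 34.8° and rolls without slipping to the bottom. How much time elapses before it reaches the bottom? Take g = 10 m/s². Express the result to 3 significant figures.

t ≈ 1.95 s

Here I = 0.7MR², so the shape factor k = I/(MR²) = 0.7.
Along the incline Mg sinθ − f = Ma, and torque about the center fR = Iα = kMR²(a/R) gives f = kMa.
Hence a = g sinθ/(1+k) = 10×sin34.8°/1.7 = 3.357 m/s².
Starting from rest, L = ½at², so t = √(2L/a) = √(2×6.41/3.357) ≈ 1.95 s.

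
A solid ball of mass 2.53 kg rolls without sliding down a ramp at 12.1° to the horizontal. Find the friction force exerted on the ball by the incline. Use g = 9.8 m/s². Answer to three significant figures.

f ≈ 1.48 N

Here I = (2/5)MR², so the shape factor k = I/(MR²) = 0.4.
Translational: Mg sinθ − f = Ma. Rotational about the CM: fR = Iα = kMRa, so f = kMa.
Combining, a = g sinθ/(1+k) and f = kMa = kMg sinθ/(1+k).
f = 0.4 × 2.53 × 9.8 × sin12.1° / 1.4 ≈ 1.48 N.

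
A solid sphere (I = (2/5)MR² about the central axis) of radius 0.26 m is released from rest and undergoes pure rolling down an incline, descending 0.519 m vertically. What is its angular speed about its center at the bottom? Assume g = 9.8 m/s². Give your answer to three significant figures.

ω ≈ 10.4 rad/s

Here I = (2/5)MR², so the shape factor k = I/(MR²) = 0.4.
Rolling without slipping gives ω = v/R, so the total kinetic energy is ½Mv² + ½Iω² = ½(1+k)Mv² = (7/10)Mv².
Energy conservation Mgh = ½(1+k)Mv² gives v = √(2gh/(1+k)) = √(2 × 9.8 × 0.519 / 1.4) = 2.696 m/s.
The angular speed follows from ω = v/R = 2.696/0.26 ≈ 10.4 rad/s.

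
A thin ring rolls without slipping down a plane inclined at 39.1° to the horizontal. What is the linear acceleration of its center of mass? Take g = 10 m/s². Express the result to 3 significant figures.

For this body I = MR², i.e. k = I/(MR²) = 1.
Translational: Mg sinθ − f = Ma. Rotational about the CM: fR = Iα = kMRa, so f = kMa.
Eliminating f: Mg sinθ = (1+k)Ma, so a = g sinθ/(1+k) = 10 × sin39.1° / 2 ≈ 3.15 m/s².

a ≈ 3.15 m/s²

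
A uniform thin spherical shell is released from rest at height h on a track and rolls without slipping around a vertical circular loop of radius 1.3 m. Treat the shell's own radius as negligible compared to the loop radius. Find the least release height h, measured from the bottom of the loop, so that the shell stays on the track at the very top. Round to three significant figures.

Here I = (2/3)MR², so the shape factor k = I/(MR²) = 2/3.
At the top, contact is just lost when gravity alone supplies the centripetal force: Mg = Mv_top²/r, i.e. v_top² = gr.
With ω = v/R, the kinetic energy at speed v is ½(1+k)Mv² = (5/6)Mv².
Energy conservation from release (height h) to the top (height 2r): Mgh = Mg(2r) + (5/6)M·gr.
Thus h_min = 2r + (1+k)r/2 = r(2 + 1.667/2) = 1.3 × 2.833 ≈ 3.68 m.

h_min ≈ 3.68 m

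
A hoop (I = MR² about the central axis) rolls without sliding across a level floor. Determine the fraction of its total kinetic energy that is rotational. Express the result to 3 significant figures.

For this body I = MR², i.e. k = I/(MR²) = 1.
Since ω = v/R, the translational part is ½Mv² and the rotational part is ½I(v/R)² = ½kMv²; the total is ½(1+k)Mv².
The rotational fraction is therefore k/(1+k) = 1/2 ≈ 0.500.

fraction ≈ 0.500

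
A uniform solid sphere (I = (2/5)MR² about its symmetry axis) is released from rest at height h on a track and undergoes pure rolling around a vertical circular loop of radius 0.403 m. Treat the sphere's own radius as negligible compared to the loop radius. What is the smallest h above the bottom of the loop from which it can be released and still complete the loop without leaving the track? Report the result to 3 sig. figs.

Here I = (2/5)MR², so the shape factor k = I/(MR²) = 0.4.
At the top, contact is just lost when gravity alone supplies the centripetal force: Mg = Mv_top²/r, i.e. v_top² = gr.
With ω = v/R, the kinetic energy at speed v is ½(1+k)Mv² = (7/10)Mv².
Energy conservation from release (height h) to the top (height 2r): Mgh = Mg(2r) + (7/10)M·gr.
Thus h_min = 2r + (1+k)r/2 = r(2 + 1.4/2) = 0.403 × 2.7 ≈ 1.09 m.

h_min ≈ 1.09 m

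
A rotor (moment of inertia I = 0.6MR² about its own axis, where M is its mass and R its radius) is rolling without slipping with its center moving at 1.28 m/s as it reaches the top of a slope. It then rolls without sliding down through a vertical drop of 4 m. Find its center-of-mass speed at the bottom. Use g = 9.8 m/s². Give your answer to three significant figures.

v ≈ 7.12 m/s

With I = 0.6MR², the ratio k = I/(MR²) is 0.6.
The rolling condition ω = v/R makes the rotational term ½I(v/R)² = ½kMv², so KE_total = ½(1+k)Mv² = (4/5)Mv².
Conserving energy between top and bottom: (4/5)Mv² = (4/5)Mv₀² + Mgh, hence v² = v₀² + 2gh/(1+k).
v = √(1.28² + 2×9.8×4/1.6) = √50.64 ≈ 7.12 m/s.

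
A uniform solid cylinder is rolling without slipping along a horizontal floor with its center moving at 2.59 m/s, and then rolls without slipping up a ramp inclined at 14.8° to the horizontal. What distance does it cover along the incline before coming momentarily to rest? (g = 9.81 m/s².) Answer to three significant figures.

d ≈ 2.01 m

Here I = (1/2)MR², so the shape factor k = I/(MR²) = 0.5.
Rolling without slipping gives ω = v/R, so the total kinetic energy is ½Mv² + ½Iω² = ½(1+k)Mv² = (3/4)Mv².
Setting this equal to Mgh gives the vertical rise h = (1+k)v₀²/(2g) = 1.5×2.59²/(2×9.81) = 0.5129 m.
Along the incline, d = h/sinθ = 0.5129/sin14.8° ≈ 2.01 m.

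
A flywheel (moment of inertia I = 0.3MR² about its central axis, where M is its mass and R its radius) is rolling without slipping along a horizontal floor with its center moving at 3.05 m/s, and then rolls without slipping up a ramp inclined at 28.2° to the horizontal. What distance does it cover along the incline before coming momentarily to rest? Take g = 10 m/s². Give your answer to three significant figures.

d ≈ 1.28 m

Here I = 0.3MR², so the shape factor k = I/(MR²) = 0.3.
Since it rolls without slipping, ω = v/R and KE = ½Mv² + ½Iω² = ½(1+k)Mv² = (13/20)Mv².
Setting this equal to Mgh gives the vertical rise h = (1+k)v₀²/(2g) = 1.3×3.05²/(2×10) = 0.6047 m.
Along the incline, d = h/sinθ = 0.6047/sin28.2° ≈ 1.28 m.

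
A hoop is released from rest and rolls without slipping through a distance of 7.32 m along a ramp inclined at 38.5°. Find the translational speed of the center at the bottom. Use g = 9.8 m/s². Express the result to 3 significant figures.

The moment of inertia is MR², giving k ≡ I/(MR²) = 1.
The rolling condition ω = v/R makes the rotational term ½I(v/R)² = ½kMv², so KE_total = ½(1+k)Mv² = Mv².
The vertical drop is h = L sinθ = 7.32 × sin38.5° = 4.557 m.
Setting Mgh = Mv² gives v = √(2gh/(1+k)) = √(2·9.8·4.557/2) ≈ 6.68 m/s.

v ≈ 6.68 m/s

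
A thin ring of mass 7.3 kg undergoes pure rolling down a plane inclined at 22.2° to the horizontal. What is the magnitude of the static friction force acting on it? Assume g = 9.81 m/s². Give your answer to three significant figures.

f ≈ 13.5 N

The moment of inertia is MR², giving k ≡ I/(MR²) = 1.
Newton's second law down the slope: Mg sinθ − f = Ma. The torque equation fR = Iα (with α = a/R) gives f = kMa.
Combining, a = g sinθ/(1+k) and f = kMa = kMg sinθ/(1+k).
f = 1 × 7.3 × 9.81 × sin22.2° / 2 ≈ 13.5 N.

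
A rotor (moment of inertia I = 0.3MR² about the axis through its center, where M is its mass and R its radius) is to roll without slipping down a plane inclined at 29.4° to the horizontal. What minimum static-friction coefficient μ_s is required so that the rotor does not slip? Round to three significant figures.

μ_min ≈ 0.130

With I = 0.3MR², the ratio k = I/(MR²) is 0.3.
Along the incline Mg sinθ − f = Ma, and torque about the center fR = Iα = kMR²(a/R) gives f = kMa.
These give a = g sinθ/(1+k) and the required friction f = kMg sinθ/(1+k).
The normal force is N = Mg cosθ, so μ_min = f/N = k tanθ/(1+k).
μ_min = 0.3 × tan29.4° / 1.3 ≈ 0.130.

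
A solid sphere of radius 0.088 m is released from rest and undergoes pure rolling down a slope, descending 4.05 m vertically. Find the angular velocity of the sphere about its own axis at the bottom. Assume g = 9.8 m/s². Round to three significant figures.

Here I = (2/5)MR², so the shape factor k = I/(MR²) = 0.4.
The rolling condition ω = v/R makes the rotational term ½I(v/R)² = ½kMv², so KE_total = ½(1+k)Mv² = (7/10)Mv².
Energy conservation Mgh = ½(1+k)Mv² gives v = √(2gh/(1+k)) = √(2 × 9.8 × 4.05 / 1.4) = 7.53 m/s.
Then ω = v/R = 7.53 / 0.088 ≈ 85.6 rad/s.

ω ≈ 85.6 rad/s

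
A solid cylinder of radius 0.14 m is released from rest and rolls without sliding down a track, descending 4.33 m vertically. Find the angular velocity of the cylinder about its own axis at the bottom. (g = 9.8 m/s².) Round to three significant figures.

The moment of inertia is (1/2)MR², giving k ≡ I/(MR²) = 0.5.
Rolling without slipping gives ω = v/R, so the total kinetic energy is ½Mv² + ½Iω² = ½(1+k)Mv² = (3/4)Mv².
Energy conservation Mgh = ½(1+k)Mv² gives v = √(2gh/(1+k)) = √(2 × 9.8 × 4.33 / 1.5) = 7.522 m/s.
The angular speed follows from ω = v/R = 7.522/0.14 ≈ 53.7 rad/s.

ω ≈ 53.7 rad/s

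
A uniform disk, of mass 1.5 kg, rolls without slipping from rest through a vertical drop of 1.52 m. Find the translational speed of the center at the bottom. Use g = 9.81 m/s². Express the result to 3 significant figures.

v ≈ 4.46 m/s

With I = (1/2)MR², the ratio k = I/(MR²) is 0.5.
Rolling without slipping gives ω = v/R, so the total kinetic energy is ½Mv² + ½Iω² = ½(1+k)Mv² = (3/4)Mv².
Setting Mgh = (3/4)Mv² gives v = √(2gh/(1+k)) = √(2·9.81·1.52/1.5) ≈ 4.46 m/s.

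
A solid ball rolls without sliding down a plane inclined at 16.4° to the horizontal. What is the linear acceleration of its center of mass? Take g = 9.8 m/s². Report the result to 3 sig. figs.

The moment of inertia is (2/5)MR², giving k ≡ I/(MR²) = 0.4.
Along the incline Mg sinθ − f = Ma, and torque about the center fR = Iα = kMR²(a/R) gives f = kMa.
Eliminating f: Mg sinθ = (1+k)Ma, so a = g sinθ/(1+k) = 9.8 × sin16.4° / 1.4 ≈ 1.98 m/s².

a ≈ 1.98 m/s²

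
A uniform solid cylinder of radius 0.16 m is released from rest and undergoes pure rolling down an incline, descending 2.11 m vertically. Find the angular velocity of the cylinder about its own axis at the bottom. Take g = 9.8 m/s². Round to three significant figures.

The moment of inertia is (1/2)MR², giving k ≡ I/(MR²) = 0.5.
Pure rolling means v = ωR; then KE = ½Mv² + ½I(v/R)² = ½(1+k)Mv² = (3/4)Mv².
Energy conservation Mgh = ½(1+k)Mv² gives v = √(2gh/(1+k)) = √(2 × 9.8 × 2.11 / 1.5) = 5.251 m/s.
The angular speed follows from ω = v/R = 5.251/0.16 ≈ 32.8 rad/s.

ω ≈ 32.8 rad/s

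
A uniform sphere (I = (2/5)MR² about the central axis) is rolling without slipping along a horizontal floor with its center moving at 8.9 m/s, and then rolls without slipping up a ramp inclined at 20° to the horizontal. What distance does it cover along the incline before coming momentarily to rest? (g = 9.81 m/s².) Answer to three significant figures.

With I = (2/5)MR², the ratio k = I/(MR²) is 0.4.
The rolling condition ω = v/R makes the rotational term ½I(v/R)² = ½kMv², so KE_total = ½(1+k)Mv² = (7/10)Mv².
Setting this equal to Mgh gives the vertical rise h = (1+k)v₀²/(2g) = 1.4×8.9²/(2×9.81) = 5.652 m.
The distance along the slope is d = h/sinθ = 5.652/sin20° ≈ 16.5 m.

d ≈ 16.5 m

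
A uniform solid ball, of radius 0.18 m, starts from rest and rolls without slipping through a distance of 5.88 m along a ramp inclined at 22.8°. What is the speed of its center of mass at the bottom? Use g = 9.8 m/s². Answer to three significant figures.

The moment of inertia is (2/5)MR², giving k ≡ I/(MR²) = 0.4.
The rolling condition ω = v/R makes the rotational term ½I(v/R)² = ½kMv², so KE_total = ½(1+k)Mv² = (7/10)Mv².
The vertical drop is h = L sinθ = 5.88 × sin22.8° = 2.279 m.
Setting Mgh = (7/10)Mv² gives v = √(2gh/(1+k)) = √(2·9.8·2.279/1.4) ≈ 5.65 m/s.

v ≈ 5.65 m/s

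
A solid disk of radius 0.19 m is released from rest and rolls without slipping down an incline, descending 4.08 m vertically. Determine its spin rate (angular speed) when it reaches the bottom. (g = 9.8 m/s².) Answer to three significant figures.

With I = (1/2)MR², the ratio k = I/(MR²) is 0.5.
Pure rolling means v = ωR; then KE = ½Mv² + ½I(v/R)² = ½(1+k)Mv² = (3/4)Mv².
Energy conservation Mgh = ½(1+k)Mv² gives v = √(2gh/(1+k)) = √(2 × 9.8 × 4.08 / 1.5) = 7.302 m/s.
The angular speed follows from ω = v/R = 7.302/0.19 ≈ 38.4 rad/s.

ω ≈ 38.4 rad/s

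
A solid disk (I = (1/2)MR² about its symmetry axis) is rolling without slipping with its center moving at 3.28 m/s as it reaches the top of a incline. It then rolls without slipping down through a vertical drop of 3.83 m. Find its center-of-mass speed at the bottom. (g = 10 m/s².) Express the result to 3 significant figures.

v ≈ 7.86 m/s

Here I = (1/2)MR², so the shape factor k = I/(MR²) = 0.5.
The rolling condition ω = v/R makes the rotational term ½I(v/R)² = ½kMv², so KE_total = ½(1+k)Mv² = (3/4)Mv².
Conserving energy between top and bottom: (3/4)Mv² = (3/4)Mv₀² + Mgh, hence v² = v₀² + 2gh/(1+k).
v = √(3.28² + 2×10×3.83/1.5) = √61.83 ≈ 7.86 m/s.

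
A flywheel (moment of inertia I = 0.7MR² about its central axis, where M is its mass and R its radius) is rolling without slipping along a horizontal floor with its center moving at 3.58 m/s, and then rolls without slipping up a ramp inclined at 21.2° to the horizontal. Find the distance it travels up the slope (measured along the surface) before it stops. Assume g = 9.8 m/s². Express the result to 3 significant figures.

d ≈ 3.07 m

Here I = 0.7MR², so the shape factor k = I/(MR²) = 0.7.
Since it rolls without slipping, ω = v/R and KE = ½Mv² + ½Iω² = ½(1+k)Mv² = (17/20)Mv².
Setting this equal to Mgh gives the vertical rise h = (1+k)v₀²/(2g) = 1.7×3.58²/(2×9.8) = 1.112 m.
Along the incline, d = h/sinθ = 1.112/sin21.2° ≈ 3.07 m.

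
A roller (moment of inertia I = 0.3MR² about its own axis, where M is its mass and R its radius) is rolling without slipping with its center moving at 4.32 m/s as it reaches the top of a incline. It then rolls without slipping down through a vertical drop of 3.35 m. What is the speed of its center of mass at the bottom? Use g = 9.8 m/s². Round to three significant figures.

For this body I = 0.3MR², i.e. k = I/(MR²) = 0.3.
Since it rolls without slipping, ω = v/R and KE = ½Mv² + ½Iω² = ½(1+k)Mv² = (13/20)Mv².
Energy conservation: (13/20)Mv₀² + Mgh = (13/20)Mv², so v² = v₀² + 2gh/(1+k).
v = √(4.32² + 2×9.8×3.35/1.3) = √69.17 ≈ 8.32 m/s.

v ≈ 8.32 m/s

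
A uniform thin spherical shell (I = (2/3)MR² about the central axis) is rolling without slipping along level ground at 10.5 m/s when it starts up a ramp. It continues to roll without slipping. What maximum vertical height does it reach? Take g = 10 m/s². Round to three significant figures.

h ≈ 9.19 m

Here I = (2/3)MR², so the shape factor k = I/(MR²) = 2/3.
Pure rolling means v = ωR; then KE = ½Mv² + ½I(v/R)² = ½(1+k)Mv² = (5/6)Mv².
All of this converts to potential energy at the highest point: (5/6)Mv₀² = Mgh.
Thus h = (1+k)v₀²/(2g) = 1.667 × 10.5² / (2 × 10) ≈ 9.19 m.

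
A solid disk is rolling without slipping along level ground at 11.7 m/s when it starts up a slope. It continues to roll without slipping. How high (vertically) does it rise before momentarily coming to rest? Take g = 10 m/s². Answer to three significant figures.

For this body I = (1/2)MR², i.e. k = I/(MR²) = 0.5.
The rolling condition ω = v/R makes the rotational term ½I(v/R)² = ½kMv², so KE_total = ½(1+k)Mv² = (3/4)Mv².
All of this converts to potential energy at the highest point: (3/4)Mv₀² = Mgh.
Thus h = (1+k)v₀²/(2g) = 1.5 × 11.7² / (2 × 10) ≈ 10.3 m.

h ≈ 10.3 m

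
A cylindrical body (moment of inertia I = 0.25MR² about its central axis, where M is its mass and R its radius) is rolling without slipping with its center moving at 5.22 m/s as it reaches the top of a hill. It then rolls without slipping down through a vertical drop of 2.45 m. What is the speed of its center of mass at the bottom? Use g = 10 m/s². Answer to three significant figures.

v ≈ 8.15 m/s

The moment of inertia is 0.25MR², giving k ≡ I/(MR²) = 0.25.
Rolling without slipping gives ω = v/R, so the total kinetic energy is ½Mv² + ½Iω² = ½(1+k)Mv² = (5/8)Mv².
Conserving energy between top and bottom: (5/8)Mv² = (5/8)Mv₀² + Mgh, hence v² = v₀² + 2gh/(1+k).
v = √(5.22² + 2×10×2.45/1.25) = √66.45 ≈ 8.15 m/s.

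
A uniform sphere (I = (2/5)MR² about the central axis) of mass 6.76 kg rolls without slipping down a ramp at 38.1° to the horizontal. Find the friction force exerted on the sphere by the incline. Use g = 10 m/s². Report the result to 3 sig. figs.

f ≈ 11.9 N

For this body I = (2/5)MR², i.e. k = I/(MR²) = 0.4.
Translational: Mg sinθ − f = Ma. Rotational about the CM: fR = Iα = kMRa, so f = kMa.
Combining, a = g sinθ/(1+k) and f = kMa = kMg sinθ/(1+k).
f = 0.4 × 6.76 × 10 × sin38.1° / 1.4 ≈ 11.9 N.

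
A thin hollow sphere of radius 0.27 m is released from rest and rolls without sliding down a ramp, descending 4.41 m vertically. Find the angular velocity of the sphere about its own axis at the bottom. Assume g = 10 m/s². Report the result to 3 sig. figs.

ω ≈ 26.9 rad/s

The moment of inertia is (2/3)MR², giving k ≡ I/(MR²) = 2/3.
The rolling condition ω = v/R makes the rotational term ½I(v/R)² = ½kMv², so KE_total = ½(1+k)Mv² = (5/6)Mv².
Energy conservation Mgh = ½(1+k)Mv² gives v = √(2gh/(1+k)) = √(2 × 10 × 4.41 / 1.667) = 7.275 m/s.
Then ω = v/R = 7.275 / 0.27 ≈ 26.9 rad/s.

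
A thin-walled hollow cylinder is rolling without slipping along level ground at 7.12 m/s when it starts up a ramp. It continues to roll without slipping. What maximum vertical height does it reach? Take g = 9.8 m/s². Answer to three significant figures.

h ≈ 5.17 m

With I = MR², the ratio k = I/(MR²) is 1.
Rolling without slipping gives ω = v/R, so the total kinetic energy is ½Mv² + ½Iω² = ½(1+k)Mv² = Mv².
At the top the kinetic energy is zero, so Mv₀² = Mgh.
Thus h = (1+k)v₀²/(2g) = 2 × 7.12² / (2 × 9.8) ≈ 5.17 m.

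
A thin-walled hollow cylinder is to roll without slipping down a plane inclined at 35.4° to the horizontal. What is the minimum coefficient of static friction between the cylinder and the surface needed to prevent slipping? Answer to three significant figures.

Here I = MR², so the shape factor k = I/(MR²) = 1.
Newton's second law down the slope: Mg sinθ − f = Ma. The torque equation fR = Iα (with α = a/R) gives f = kMa.
These give a = g sinθ/(1+k) and the required friction f = kMg sinθ/(1+k).
With N = Mg cosθ, the no-slip condition f ≤ μN gives μ_min = f/N = k tanθ/(1+k).
μ_min = 1 × tan35.4° / 2 ≈ 0.355.

μ_min ≈ 0.355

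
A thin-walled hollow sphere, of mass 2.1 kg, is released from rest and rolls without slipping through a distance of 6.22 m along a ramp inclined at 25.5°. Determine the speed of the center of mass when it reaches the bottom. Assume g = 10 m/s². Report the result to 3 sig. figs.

v ≈ 5.67 m/s

The moment of inertia is (2/3)MR², giving k ≡ I/(MR²) = 2/3.
Since it rolls without slipping, ω = v/R and KE = ½Mv² + ½Iω² = ½(1+k)Mv² = (5/6)Mv².
The vertical drop is h = L sinθ = 6.22 × sin25.5° = 2.678 m.
Energy conservation: Mgh = (5/6)Mv², so v = √(2gh/(1+k)) = √(2 × 10 × 2.678 / 1.667) ≈ 5.67 m/s.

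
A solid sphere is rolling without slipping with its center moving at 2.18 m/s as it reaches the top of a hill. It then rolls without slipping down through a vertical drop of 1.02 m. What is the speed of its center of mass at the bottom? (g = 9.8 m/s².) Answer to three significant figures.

v ≈ 4.36 m/s

The moment of inertia is (2/5)MR², giving k ≡ I/(MR²) = 0.4.
The rolling condition ω = v/R makes the rotational term ½I(v/R)² = ½kMv², so KE_total = ½(1+k)Mv² = (7/10)Mv².
Conserving energy between top and bottom: (7/10)Mv² = (7/10)Mv₀² + Mgh, hence v² = v₀² + 2gh/(1+k).
v = √(2.18² + 2×9.8×1.02/1.4) = √19.03 ≈ 4.36 m/s.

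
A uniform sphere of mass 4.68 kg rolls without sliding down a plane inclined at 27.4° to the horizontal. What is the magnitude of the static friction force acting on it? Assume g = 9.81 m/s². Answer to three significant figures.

With I = (2/5)MR², the ratio k = I/(MR²) is 0.4.
Translational: Mg sinθ − f = Ma. Rotational about the CM: fR = Iα = kMRa, so f = kMa.
Combining, a = g sinθ/(1+k) and f = kMa = kMg sinθ/(1+k).
f = 0.4 × 4.68 × 9.81 × sin27.4° / 1.4 ≈ 6.04 N.

f ≈ 6.04 N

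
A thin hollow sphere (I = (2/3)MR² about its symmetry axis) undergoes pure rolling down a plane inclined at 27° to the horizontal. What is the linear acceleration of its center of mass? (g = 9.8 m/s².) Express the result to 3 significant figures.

With I = (2/3)MR², the ratio k = I/(MR²) is 2/3.
Along the incline Mg sinθ − f = Ma, and torque about the center fR = Iα = kMR²(a/R) gives f = kMa.
Eliminating f: Mg sinθ = (1+k)Ma, so a = g sinθ/(1+k) = 9.8 × sin27° / 1.667 ≈ 2.67 m/s².

a ≈ 2.67 m/s²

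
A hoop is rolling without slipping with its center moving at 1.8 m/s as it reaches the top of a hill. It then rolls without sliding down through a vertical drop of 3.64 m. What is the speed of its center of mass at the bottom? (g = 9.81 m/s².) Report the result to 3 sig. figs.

Here I = MR², so the shape factor k = I/(MR²) = 1.
Since it rolls without slipping, ω = v/R and KE = ½Mv² + ½Iω² = ½(1+k)Mv² = Mv².
Conserving energy between top and bottom: Mv² = Mv₀² + Mgh, hence v² = v₀² + 2gh/(1+k).
v = √(1.8² + 2×9.81×3.64/2) = √38.95 ≈ 6.24 m/s.

v ≈ 6.24 m/s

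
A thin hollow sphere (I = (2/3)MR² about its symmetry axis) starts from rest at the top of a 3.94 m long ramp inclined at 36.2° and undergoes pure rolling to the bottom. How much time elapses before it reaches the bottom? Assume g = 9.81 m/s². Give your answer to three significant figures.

t ≈ 1.51 s

With I = (2/3)MR², the ratio k = I/(MR²) is 2/3.
Along the incline Mg sinθ − f = Ma, and torque about the center fR = Iα = kMR²(a/R) gives f = kMa.
Hence a = g sinθ/(1+k) = 9.81×sin36.2°/1.667 = 3.476 m/s².
With constant a from rest, t = √(2L/a) = √(2·3.94/3.476) ≈ 1.51 s.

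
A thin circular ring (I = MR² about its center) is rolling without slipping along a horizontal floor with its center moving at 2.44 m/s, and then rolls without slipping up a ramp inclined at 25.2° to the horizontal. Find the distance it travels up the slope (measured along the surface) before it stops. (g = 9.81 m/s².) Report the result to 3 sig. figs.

d ≈ 1.43 m

For this body I = MR², i.e. k = I/(MR²) = 1.
Rolling without slipping gives ω = v/R, so the total kinetic energy is ½Mv² + ½Iω² = ½(1+k)Mv² = Mv².
Setting this equal to Mgh gives the vertical rise h = (1+k)v₀²/(2g) = 2×2.44²/(2×9.81) = 0.6069 m.
Along the incline, d = h/sinθ = 0.6069/sin25.2° ≈ 1.43 m.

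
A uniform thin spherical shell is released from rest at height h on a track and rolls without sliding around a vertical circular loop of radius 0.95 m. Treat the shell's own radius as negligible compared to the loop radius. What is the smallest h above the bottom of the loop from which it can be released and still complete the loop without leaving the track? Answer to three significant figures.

With I = (2/3)MR², the ratio k = I/(MR²) is 2/3.
At the top, contact is just lost when gravity alone supplies the centripetal force: Mg = Mv_top²/r, i.e. v_top² = gr.
With ω = v/R, the kinetic energy at speed v is ½(1+k)Mv² = (5/6)Mv².
Energy conservation from release (height h) to the top (height 2r): Mgh = Mg(2r) + (5/6)M·gr.
Thus h_min = 2r + (1+k)r/2 = r(2 + 1.667/2) = 0.95 × 2.833 ≈ 2.69 m.

h_min ≈ 2.69 m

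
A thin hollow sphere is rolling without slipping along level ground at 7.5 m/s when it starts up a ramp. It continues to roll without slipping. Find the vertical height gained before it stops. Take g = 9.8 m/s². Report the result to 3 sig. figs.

Here I = (2/3)MR², so the shape factor k = I/(MR²) = 2/3.
Since it rolls without slipping, ω = v/R and KE = ½Mv² + ½Iω² = ½(1+k)Mv² = (5/6)Mv².
All of this converts to potential energy at the highest point: (5/6)Mv₀² = Mgh.
Thus h = (1+k)v₀²/(2g) = 1.667 × 7.5² / (2 × 9.8) ≈ 4.78 m.

h ≈ 4.78 m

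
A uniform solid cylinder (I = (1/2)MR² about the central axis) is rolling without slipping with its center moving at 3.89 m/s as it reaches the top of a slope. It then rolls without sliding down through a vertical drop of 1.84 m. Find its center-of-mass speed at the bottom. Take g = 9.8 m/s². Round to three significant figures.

v ≈ 6.26 m/s

The moment of inertia is (1/2)MR², giving k ≡ I/(MR²) = 0.5.
Since it rolls without slipping, ω = v/R and KE = ½Mv² + ½Iω² = ½(1+k)Mv² = (3/4)Mv².
Energy conservation: (3/4)Mv₀² + Mgh = (3/4)Mv², so v² = v₀² + 2gh/(1+k).
v = √(3.89² + 2×9.8×1.84/1.5) = √39.17 ≈ 6.26 m/s.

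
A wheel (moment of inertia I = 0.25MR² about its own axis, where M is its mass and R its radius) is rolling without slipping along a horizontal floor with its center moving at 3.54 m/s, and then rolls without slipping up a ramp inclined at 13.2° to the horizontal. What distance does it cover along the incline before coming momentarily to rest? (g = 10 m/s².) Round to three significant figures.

d ≈ 3.43 m

Here I = 0.25MR², so the shape factor k = I/(MR²) = 0.25.
The rolling condition ω = v/R makes the rotational term ½I(v/R)² = ½kMv², so KE_total = ½(1+k)Mv² = (5/8)Mv².
Setting this equal to Mgh gives the vertical rise h = (1+k)v₀²/(2g) = 1.25×3.54²/(2×10) = 0.7832 m.
The distance along the slope is d = h/sinθ = 0.7832/sin13.2° ≈ 3.43 m.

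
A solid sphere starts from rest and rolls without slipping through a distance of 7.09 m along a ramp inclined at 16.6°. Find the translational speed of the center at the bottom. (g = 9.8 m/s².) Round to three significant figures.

The moment of inertia is (2/5)MR², giving k ≡ I/(MR²) = 0.4.
The rolling condition ω = v/R makes the rotational term ½I(v/R)² = ½kMv², so KE_total = ½(1+k)Mv² = (7/10)Mv².
The vertical drop is h = L sinθ = 7.09 × sin16.6° = 2.026 m.
Setting Mgh = (7/10)Mv² gives v = √(2gh/(1+k)) = √(2·9.8·2.026/1.4) ≈ 5.33 m/s.

v ≈ 5.33 m/s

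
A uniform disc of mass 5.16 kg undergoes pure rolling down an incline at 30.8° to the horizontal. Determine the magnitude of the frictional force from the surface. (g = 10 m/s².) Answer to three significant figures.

Here I = (1/2)MR², so the shape factor k = I/(MR²) = 0.5.
Translational: Mg sinθ − f = Ma. Rotational about the CM: fR = Iα = kMRa, so f = kMa.
Combining, a = g sinθ/(1+k) and f = kMa = kMg sinθ/(1+k).
f = 0.5 × 5.16 × 10 × sin30.8° / 1.5 ≈ 8.81 N.

f ≈ 8.81 N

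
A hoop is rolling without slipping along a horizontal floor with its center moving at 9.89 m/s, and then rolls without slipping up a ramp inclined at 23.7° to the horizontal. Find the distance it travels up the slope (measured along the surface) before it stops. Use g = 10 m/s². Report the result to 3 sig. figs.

With I = MR², the ratio k = I/(MR²) is 1.
Pure rolling means v = ωR; then KE = ½Mv² + ½I(v/R)² = ½(1+k)Mv² = Mv².
Setting this equal to Mgh gives the vertical rise h = (1+k)v₀²/(2g) = 2×9.89²/(2×10) = 9.781 m.
Along the incline, d = h/sinθ = 9.781/sin23.7° ≈ 24.3 m.

d ≈ 24.3 m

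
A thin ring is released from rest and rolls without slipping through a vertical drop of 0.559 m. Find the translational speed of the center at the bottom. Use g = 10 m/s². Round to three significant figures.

v ≈ 2.36 m/s

Here I = MR², so the shape factor k = I/(MR²) = 1.
Since it rolls without slipping, ω = v/R and KE = ½Mv² + ½Iω² = ½(1+k)Mv² = Mv².
Setting Mgh = Mv² gives v = √(2gh/(1+k)) = √(2·10·0.559/2) ≈ 2.36 m/s.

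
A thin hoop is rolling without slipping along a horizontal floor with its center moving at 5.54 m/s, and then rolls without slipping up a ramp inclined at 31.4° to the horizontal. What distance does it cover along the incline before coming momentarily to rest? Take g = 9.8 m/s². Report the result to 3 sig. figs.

Here I = MR², so the shape factor k = I/(MR²) = 1.
Pure rolling means v = ωR; then KE = ½Mv² + ½I(v/R)² = ½(1+k)Mv² = Mv².
Setting this equal to Mgh gives the vertical rise h = (1+k)v₀²/(2g) = 2×5.54²/(2×9.8) = 3.132 m.
Along the incline, d = h/sinθ = 3.132/sin31.4° ≈ 6.01 m.

d ≈ 6.01 m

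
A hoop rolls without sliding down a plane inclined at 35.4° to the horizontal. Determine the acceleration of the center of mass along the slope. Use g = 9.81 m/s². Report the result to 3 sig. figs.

Here I = MR², so the shape factor k = I/(MR²) = 1.
Translational: Mg sinθ − f = Ma. Rotational about the CM: fR = Iα = kMRa, so f = kMa.
Eliminating f: Mg sinθ = (1+k)Ma, so a = g sinθ/(1+k) = 9.81 × sin35.4° / 2 ≈ 2.84 m/s².

a ≈ 2.84 m/s²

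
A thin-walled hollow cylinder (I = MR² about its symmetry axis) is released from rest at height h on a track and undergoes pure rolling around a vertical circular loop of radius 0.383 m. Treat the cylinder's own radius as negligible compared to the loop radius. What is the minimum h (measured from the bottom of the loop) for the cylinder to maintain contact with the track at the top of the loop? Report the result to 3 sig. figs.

h_min ≈ 1.15 m

With I = MR², the ratio k = I/(MR²) is 1.
At the top of the loop, the minimum-contact condition is Mg = Mv_top²/r, so v_top² = gr.
With ω = v/R, the kinetic energy at speed v is ½(1+k)Mv² = Mv².
Energy conservation from release (height h) to the top (height 2r): Mgh = Mg(2r) + M·gr.
Thus h_min = 2r + (1+k)r/2 = r(2 + 2/2) = 0.383 × 3 ≈ 1.15 m.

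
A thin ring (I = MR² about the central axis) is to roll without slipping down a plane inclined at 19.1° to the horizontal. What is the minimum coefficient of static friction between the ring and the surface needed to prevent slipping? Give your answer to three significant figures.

Here I = MR², so the shape factor k = I/(MR²) = 1.
Translational: Mg sinθ − f = Ma. Rotational about the CM: fR = Iα = kMRa, so f = kMa.
These give a = g sinθ/(1+k) and the required friction f = kMg sinθ/(1+k).
The normal force is N = Mg cosθ, so μ_min = f/N = k tanθ/(1+k).
μ_min = 1 × tan19.1° / 2 ≈ 0.173.

μ_min ≈ 0.173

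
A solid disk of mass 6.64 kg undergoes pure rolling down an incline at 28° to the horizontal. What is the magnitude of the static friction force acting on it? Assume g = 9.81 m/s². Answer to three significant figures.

f ≈ 10.2 N

With I = (1/2)MR², the ratio k = I/(MR²) is 0.5.
Newton's second law down the slope: Mg sinθ − f = Ma. The torque equation fR = Iα (with α = a/R) gives f = kMa.
Combining, a = g sinθ/(1+k) and f = kMa = kMg sinθ/(1+k).
f = 0.5 × 6.64 × 9.81 × sin28° / 1.5 ≈ 10.2 N.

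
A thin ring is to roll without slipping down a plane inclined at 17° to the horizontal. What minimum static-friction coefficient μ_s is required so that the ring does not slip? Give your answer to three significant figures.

Here I = MR², so the shape factor k = I/(MR²) = 1.
Along the incline Mg sinθ − f = Ma, and torque about the center fR = Iα = kMR²(a/R) gives f = kMa.
These give a = g sinθ/(1+k) and the required friction f = kMg sinθ/(1+k).
With N = Mg cosθ, the no-slip condition f ≤ μN gives μ_min = f/N = k tanθ/(1+k).
μ_min = 1 × tan17° / 2 ≈ 0.153.

μ_min ≈ 0.153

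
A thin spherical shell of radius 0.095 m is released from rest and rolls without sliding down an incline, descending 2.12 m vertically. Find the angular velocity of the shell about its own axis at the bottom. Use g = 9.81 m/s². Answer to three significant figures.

ω ≈ 52.6 rad/s

With I = (2/3)MR², the ratio k = I/(MR²) is 2/3.
The rolling condition ω = v/R makes the rotational term ½I(v/R)² = ½kMv², so KE_total = ½(1+k)Mv² = (5/6)Mv².
Energy conservation Mgh = ½(1+k)Mv² gives v = √(2gh/(1+k)) = √(2 × 9.81 × 2.12 / 1.667) = 4.996 m/s.
The angular speed follows from ω = v/R = 4.996/0.095 ≈ 52.6 rad/s.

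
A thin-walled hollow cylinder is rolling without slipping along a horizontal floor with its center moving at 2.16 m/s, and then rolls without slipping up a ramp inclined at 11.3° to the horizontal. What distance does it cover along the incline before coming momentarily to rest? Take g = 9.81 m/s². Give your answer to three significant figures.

The moment of inertia is MR², giving k ≡ I/(MR²) = 1.
Since it rolls without slipping, ω = v/R and KE = ½Mv² + ½Iω² = ½(1+k)Mv² = Mv².
Setting this equal to Mgh gives the vertical rise h = (1+k)v₀²/(2g) = 2×2.16²/(2×9.81) = 0.4756 m.
Along the incline, d = h/sinθ = 0.4756/sin11.3° ≈ 2.43 m.

d ≈ 2.43 m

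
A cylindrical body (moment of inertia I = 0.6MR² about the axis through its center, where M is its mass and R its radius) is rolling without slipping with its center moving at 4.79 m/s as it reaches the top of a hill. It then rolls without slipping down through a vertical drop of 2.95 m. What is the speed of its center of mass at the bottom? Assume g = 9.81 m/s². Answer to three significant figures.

v ≈ 7.69 m/s

With I = 0.6MR², the ratio k = I/(MR²) is 0.6.
Pure rolling means v = ωR; then KE = ½Mv² + ½I(v/R)² = ½(1+k)Mv² = (4/5)Mv².
Energy conservation: (4/5)Mv₀² + Mgh = (4/5)Mv², so v² = v₀² + 2gh/(1+k).
v = √(4.79² + 2×9.81×2.95/1.6) = √59.12 ≈ 7.69 m/s.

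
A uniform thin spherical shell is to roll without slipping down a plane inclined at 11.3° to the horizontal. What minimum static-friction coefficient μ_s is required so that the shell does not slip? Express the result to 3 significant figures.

With I = (2/3)MR², the ratio k = I/(MR²) is 2/3.
Newton's second law down the slope: Mg sinθ − f = Ma. The torque equation fR = Iα (with α = a/R) gives f = kMa.
These give a = g sinθ/(1+k) and the required friction f = kMg sinθ/(1+k).
The normal force is N = Mg cosθ, so μ_min = f/N = k tanθ/(1+k).
μ_min = (2/3) × tan11.3° / 1.667 ≈ 0.0799.

μ_min ≈ 0.0799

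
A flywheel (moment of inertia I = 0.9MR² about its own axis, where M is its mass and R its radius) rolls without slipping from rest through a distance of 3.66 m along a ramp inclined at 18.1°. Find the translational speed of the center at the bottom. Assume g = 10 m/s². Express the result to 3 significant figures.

The moment of inertia is 0.9MR², giving k ≡ I/(MR²) = 0.9.
Rolling without slipping gives ω = v/R, so the total kinetic energy is ½Mv² + ½Iω² = ½(1+k)Mv² = (19/20)Mv².
The vertical drop is h = L sinθ = 3.66 × sin18.1° = 1.137 m.
Setting Mgh = (19/20)Mv² gives v = √(2gh/(1+k)) = √(2·10·1.137/1.9) ≈ 3.46 m/s.

v ≈ 3.46 m/s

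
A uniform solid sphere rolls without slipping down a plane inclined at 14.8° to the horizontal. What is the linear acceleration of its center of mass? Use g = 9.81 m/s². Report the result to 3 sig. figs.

a ≈ 1.79 m/s²

Here I = (2/5)MR², so the shape factor k = I/(MR²) = 0.4.
Translational: Mg sinθ − f = Ma. Rotational about the CM: fR = Iα = kMRa, so f = kMa.
Eliminating f: Mg sinθ = (1+k)Ma, so a = g sinθ/(1+k) = 9.81 × sin14.8° / 1.4 ≈ 1.79 m/s².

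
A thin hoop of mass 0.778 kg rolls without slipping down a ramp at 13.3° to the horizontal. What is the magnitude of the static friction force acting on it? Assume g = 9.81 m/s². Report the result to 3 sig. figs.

f ≈ 0.878 N

The moment of inertia is MR², giving k ≡ I/(MR²) = 1.
Translational: Mg sinθ − f = Ma. Rotational about the CM: fR = Iα = kMRa, so f = kMa.
Combining, a = g sinθ/(1+k) and f = kMa = kMg sinθ/(1+k).
f = 1 × 0.778 × 9.81 × sin13.3° / 2 ≈ 0.878 N.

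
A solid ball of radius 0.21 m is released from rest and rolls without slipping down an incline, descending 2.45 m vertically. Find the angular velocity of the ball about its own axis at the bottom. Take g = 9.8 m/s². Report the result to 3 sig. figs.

ω ≈ 27.9 rad/s

With I = (2/5)MR², the ratio k = I/(MR²) is 0.4.
The rolling condition ω = v/R makes the rotational term ½I(v/R)² = ½kMv², so KE_total = ½(1+k)Mv² = (7/10)Mv².
Energy conservation Mgh = ½(1+k)Mv² gives v = √(2gh/(1+k)) = √(2 × 9.8 × 2.45 / 1.4) = 5.857 m/s.
Then ω = v/R = 5.857 / 0.21 ≈ 27.9 rad/s.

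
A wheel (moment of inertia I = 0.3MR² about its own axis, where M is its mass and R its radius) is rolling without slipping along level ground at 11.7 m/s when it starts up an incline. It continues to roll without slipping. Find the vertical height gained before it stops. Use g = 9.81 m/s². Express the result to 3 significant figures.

Here I = 0.3MR², so the shape factor k = I/(MR²) = 0.3.
The rolling condition ω = v/R makes the rotational term ½I(v/R)² = ½kMv², so KE_total = ½(1+k)Mv² = (13/20)Mv².
All of this converts to potential energy at the highest point: (13/20)Mv₀² = Mgh.
Thus h = (1+k)v₀²/(2g) = 1.3 × 11.7² / (2 × 9.81) ≈ 9.07 m.

h ≈ 9.07 m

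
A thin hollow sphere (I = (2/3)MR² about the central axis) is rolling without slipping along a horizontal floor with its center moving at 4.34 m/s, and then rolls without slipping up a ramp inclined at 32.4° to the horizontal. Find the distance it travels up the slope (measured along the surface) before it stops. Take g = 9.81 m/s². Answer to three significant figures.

The moment of inertia is (2/3)MR², giving k ≡ I/(MR²) = 2/3.
Rolling without slipping gives ω = v/R, so the total kinetic energy is ½Mv² + ½Iω² = ½(1+k)Mv² = (5/6)Mv².
Setting this equal to Mgh gives the vertical rise h = (1+k)v₀²/(2g) = 1.667×4.34²/(2×9.81) = 1.6 m.
The distance along the slope is d = h/sinθ = 1.6/sin32.4° ≈ 2.99 m.

d ≈ 2.99 m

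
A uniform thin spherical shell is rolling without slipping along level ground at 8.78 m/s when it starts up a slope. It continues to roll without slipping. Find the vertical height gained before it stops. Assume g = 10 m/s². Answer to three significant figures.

For this body I = (2/3)MR², i.e. k = I/(MR²) = 2/3.
Since it rolls without slipping, ω = v/R and KE = ½Mv² + ½Iω² = ½(1+k)Mv² = (5/6)Mv².
At the top the kinetic energy is zero, so (5/6)Mv₀² = Mgh.
Thus h = (1+k)v₀²/(2g) = 1.667 × 8.78² / (2 × 10) ≈ 6.42 m.

h ≈ 6.42 m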